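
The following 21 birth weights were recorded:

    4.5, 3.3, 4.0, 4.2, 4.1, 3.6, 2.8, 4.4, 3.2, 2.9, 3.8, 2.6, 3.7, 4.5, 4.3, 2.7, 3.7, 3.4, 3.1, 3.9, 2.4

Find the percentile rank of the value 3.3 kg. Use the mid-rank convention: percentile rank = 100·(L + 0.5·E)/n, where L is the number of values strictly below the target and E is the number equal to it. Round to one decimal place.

35.7

Sorted: 2.4, 2.6, 2.7, 2.8, 2.9, 3.1, 3.2, 3.3, 3.4, 3.6, 3.7, 3.7, 3.8, 3.9, 4.0, 4.1, 4.2, 4.3, 4.4, 4.5, 4.5.
Count below 3.3: L = 7; count equal: E = 1; n = 21.
Percentile rank = 100·(7 + 0.5·1)/21 = 100·7.5/21 = 35.71.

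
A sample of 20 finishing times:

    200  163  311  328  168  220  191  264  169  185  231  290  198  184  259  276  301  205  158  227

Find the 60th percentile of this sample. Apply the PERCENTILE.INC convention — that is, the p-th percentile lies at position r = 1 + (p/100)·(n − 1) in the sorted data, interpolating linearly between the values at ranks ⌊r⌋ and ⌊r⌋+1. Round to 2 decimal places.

228.60

Sorted: 158, 163, 168, 169, 184, 185, 191, 198, 200, 205, 220, 227, 231, 259, 264, 276, 290, 301, 311, 328.
n = 20.
r = 1 + (60/100)·(20 − 1) = 1 + 11.4 = 12.4.
Rank 12 is 227 and rank 13 is 231.
Interpolate: 227 + 0.4·(231 − 227) = 227 + 0.4·4 = 228.6.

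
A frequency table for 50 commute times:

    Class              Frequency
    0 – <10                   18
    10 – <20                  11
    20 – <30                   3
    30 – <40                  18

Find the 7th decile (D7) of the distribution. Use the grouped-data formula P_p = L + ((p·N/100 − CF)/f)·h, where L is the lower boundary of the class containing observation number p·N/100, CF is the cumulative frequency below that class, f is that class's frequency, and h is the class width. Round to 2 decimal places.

31.67

N = 50; target position k = 70/100 · 50 = 35.
Cumulative frequencies: 18, 29, 32, 50.
Observation 35 falls in the class 30 – <40.
L = 30, CF = 32, f = 18, h = 10.
P70 = 30 + ((35 − 32)/18)·10 = 30 + 1.66667 = 31.6667.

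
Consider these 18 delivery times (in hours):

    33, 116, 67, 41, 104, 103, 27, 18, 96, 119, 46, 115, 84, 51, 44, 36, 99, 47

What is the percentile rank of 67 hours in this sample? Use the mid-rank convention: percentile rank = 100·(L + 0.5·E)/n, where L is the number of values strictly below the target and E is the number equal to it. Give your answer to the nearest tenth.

52.8

Sorted: 18, 27, 33, 36, 41, 44, 46, 47, 51, 67, 84, 96, 99, 103, 104, 115, 116, 119.
Count below 67: L = 9; count equal: E = 1; n = 18.
Percentile rank = 100·(9 + 0.5·1)/18 = 100·9.5/18 = 52.78.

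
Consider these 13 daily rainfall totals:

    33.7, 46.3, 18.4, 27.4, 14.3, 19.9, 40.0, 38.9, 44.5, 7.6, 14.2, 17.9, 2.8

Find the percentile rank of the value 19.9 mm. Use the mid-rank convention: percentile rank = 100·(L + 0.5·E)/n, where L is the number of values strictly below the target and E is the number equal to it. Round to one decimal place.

Sorted: 2.8, 7.6, 14.2, 14.3, 17.9, 18.4, 19.9, 27.4, 33.7, 38.9, 40.0, 44.5, 46.3.
Count below 19.9: L = 6; count equal: E = 1; n = 13.
Percentile rank = 100·(6 + 0.5·1)/13 = 100·6.5/13 = 50.

50.0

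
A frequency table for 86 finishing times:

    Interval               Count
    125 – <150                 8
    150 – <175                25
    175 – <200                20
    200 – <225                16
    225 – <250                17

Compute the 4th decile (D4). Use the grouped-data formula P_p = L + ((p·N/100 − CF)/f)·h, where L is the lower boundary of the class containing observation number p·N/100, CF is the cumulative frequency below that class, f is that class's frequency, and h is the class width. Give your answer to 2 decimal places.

N = 86; target position k = 40/100 · 86 = 34.4.
Cumulative frequencies: 8, 33, 53, 69, 86.
Observation 34.4 falls in the class 175 – <200.
L = 175, CF = 33, f = 20, h = 25.
P40 = 175 + ((34.4 − 33)/20)·25 = 175 + 1.75 = 176.75.

176.75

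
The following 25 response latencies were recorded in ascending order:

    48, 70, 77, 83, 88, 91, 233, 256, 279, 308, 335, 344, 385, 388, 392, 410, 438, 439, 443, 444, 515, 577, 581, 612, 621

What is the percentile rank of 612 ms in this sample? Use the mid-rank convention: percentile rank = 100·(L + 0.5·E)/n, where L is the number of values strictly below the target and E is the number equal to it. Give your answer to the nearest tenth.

Count below 612: L = 23; count equal: E = 1; n = 25.
Percentile rank = 100·(23 + 0.5·1)/25 = 100·23.5/25 = 94.

94.0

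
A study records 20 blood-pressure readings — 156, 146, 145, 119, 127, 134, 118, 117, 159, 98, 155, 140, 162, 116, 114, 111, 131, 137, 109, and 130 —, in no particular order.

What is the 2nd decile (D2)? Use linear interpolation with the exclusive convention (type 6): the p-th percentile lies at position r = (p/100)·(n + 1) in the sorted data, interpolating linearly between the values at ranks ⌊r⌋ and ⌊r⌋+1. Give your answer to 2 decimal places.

Sorted: 98, 109, 111, 114, 116, 117, 118, 119, 127, 130, 131, 134, 137, 140, 145, 146, 155, 156, 159, 162.
n = 20.
r = (20/100)·(20 + 1) = 4.2.
Rank 4 is 114 and rank 5 is 116.
Interpolate: 114 + 0.2·(116 − 114) = 114 + 0.2·2 = 114.4.

114.40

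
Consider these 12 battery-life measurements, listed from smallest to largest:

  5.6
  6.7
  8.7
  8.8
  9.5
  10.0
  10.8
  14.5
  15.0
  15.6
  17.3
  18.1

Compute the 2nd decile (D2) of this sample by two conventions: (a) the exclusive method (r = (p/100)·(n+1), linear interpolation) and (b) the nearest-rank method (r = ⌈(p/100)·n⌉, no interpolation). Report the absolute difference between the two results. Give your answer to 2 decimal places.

n = 12.
(a) r = 2.6; between ranks 2 (6.7) and 3 (8.7): 7.9.
(b) the nearest-rank method: rank 3 → 8.7.
|7.9 − 8.7| = 0.8.

0.80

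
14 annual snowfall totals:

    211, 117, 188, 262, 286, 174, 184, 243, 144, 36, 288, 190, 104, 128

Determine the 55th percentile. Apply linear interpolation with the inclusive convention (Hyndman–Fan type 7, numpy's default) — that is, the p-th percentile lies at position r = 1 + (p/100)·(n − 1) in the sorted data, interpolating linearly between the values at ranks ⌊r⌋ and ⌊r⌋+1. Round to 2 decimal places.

188.30

Sorted: 36, 104, 117, 128, 144, 174, 184, 188, 190, 211, 243, 262, 286, 288.
n = 14.
r = 1 + (55/100)·(14 − 1) = 1 + 7.15 = 8.15.
Rank 8 is 188 and rank 9 is 190.
Interpolate: 188 + 0.15·(190 − 188) = 188 + 0.15·2 = 188.3.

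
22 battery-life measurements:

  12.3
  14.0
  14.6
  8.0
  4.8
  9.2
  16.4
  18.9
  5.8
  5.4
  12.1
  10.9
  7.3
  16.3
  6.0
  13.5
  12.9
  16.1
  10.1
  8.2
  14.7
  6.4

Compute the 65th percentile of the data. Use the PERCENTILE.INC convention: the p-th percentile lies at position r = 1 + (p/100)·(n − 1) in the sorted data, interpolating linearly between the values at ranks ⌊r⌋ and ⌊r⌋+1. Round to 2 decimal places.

Sorted: 4.8, 5.4, 5.8, 6.0, 6.4, 7.3, 8.0, 8.2, 9.2, 10.1, 10.9, 12.1, 12.3, 12.9, 13.5, 14.0, 14.6, 14.7, 16.1, 16.3, 16.4, 18.9.
n = 22.
r = 1 + (65/100)·(22 − 1) = 1 + 13.65 = 14.65.
Rank 14 is 12.9 and rank 15 is 13.5.
Interpolate: 12.9 + 0.65·(13.5 − 12.9) = 12.9 + 0.65·0.6 = 13.29.

13.29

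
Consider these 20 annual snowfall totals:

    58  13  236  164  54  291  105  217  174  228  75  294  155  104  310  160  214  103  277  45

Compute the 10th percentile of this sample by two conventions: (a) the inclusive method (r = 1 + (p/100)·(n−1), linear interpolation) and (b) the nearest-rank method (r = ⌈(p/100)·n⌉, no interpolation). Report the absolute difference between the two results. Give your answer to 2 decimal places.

Sorted: 13, 45, 54, 58, 75, 103, 104, 105, 155, 160, 164, 174, 214, 217, 228, 236, 277, 291, 294, 310.
n = 20.
(a) r = 2.9; between ranks 2 (45) and 3 (54): 53.1.
(b) the nearest-rank method: rank 2 → 45.
|53.1 − 45| = 8.1.

8.10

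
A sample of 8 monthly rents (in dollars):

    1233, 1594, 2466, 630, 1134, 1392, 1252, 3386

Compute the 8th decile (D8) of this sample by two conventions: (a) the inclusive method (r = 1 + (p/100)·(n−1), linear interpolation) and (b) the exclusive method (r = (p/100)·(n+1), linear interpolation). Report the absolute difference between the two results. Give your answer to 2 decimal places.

Sorted: 630, 1134, 1233, 1252, 1392, 1594, 2466, 3386.
n = 8.
(a) r = 6.6; between ranks 6 (1594) and 7 (2466): 2117.2.
(b) r = 7.2; between ranks 7 (2466) and 8 (3386): 2650.
|2117.2 − 2650| = 532.8.

532.80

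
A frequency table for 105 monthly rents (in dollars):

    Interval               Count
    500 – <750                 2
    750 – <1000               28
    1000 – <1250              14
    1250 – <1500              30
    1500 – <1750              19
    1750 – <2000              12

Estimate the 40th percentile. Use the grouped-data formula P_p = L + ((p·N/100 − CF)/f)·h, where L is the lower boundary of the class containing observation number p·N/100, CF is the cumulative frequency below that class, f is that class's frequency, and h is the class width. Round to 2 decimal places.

N = 105; target position k = 40/100 · 105 = 42.
Cumulative frequencies: 2, 30, 44, 74, 93, 105.
Observation 42 falls in the class 1000 – <1250.
L = 1000, CF = 30, f = 14, h = 250.
P40 = 1000 + ((42 − 30)/14)·250 = 1000 + 214.286 = 1214.29.

1214.29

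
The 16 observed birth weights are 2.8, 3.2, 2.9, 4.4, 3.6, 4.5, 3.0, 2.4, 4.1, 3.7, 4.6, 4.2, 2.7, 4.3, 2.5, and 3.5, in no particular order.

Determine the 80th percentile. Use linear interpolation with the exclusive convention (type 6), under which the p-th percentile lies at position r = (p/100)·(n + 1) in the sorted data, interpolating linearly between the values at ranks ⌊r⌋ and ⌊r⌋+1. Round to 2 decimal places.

Sorted: 2.4, 2.5, 2.7, 2.8, 2.9, 3.0, 3.2, 3.5, 3.6, 3.7, 4.1, 4.2, 4.3, 4.4, 4.5, 4.6.
n = 16.
r = (80/100)·(16 + 1) = 13.6.
Rank 13 is 4.3 and rank 14 is 4.4.
Interpolate: 4.3 + 0.6·(4.4 − 4.3) = 4.3 + 0.6·0.1 = 4.36.

4.36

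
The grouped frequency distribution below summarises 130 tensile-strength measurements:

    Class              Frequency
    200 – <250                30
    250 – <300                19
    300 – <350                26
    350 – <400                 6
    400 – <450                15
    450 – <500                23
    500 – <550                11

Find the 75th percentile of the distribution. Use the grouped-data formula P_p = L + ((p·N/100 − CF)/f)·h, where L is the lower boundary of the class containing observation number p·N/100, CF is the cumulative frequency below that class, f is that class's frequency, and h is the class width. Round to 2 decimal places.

N = 130; target position k = 75/100 · 130 = 97.5.
Cumulative frequencies: 30, 49, 75, 81, 96, 119, 130.
Observation 97.5 falls in the class 450 – <500.
L = 450, CF = 96, f = 23, h = 50.
P75 = 450 + ((97.5 − 96)/23)·50 = 450 + 3.26087 = 453.261.

453.26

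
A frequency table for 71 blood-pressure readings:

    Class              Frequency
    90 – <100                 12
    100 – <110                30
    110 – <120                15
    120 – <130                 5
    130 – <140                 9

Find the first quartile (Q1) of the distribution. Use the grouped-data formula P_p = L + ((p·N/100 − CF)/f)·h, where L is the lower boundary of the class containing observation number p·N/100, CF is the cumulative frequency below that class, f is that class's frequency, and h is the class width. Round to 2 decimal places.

N = 71; target position k = 25/100 · 71 = 17.75.
Cumulative frequencies: 12, 42, 57, 62, 71.
Observation 17.75 falls in the class 100 – <110.
L = 100, CF = 12, f = 30, h = 10.
P25 = 100 + ((17.75 − 12)/30)·10 = 100 + 1.91667 = 101.917.

101.92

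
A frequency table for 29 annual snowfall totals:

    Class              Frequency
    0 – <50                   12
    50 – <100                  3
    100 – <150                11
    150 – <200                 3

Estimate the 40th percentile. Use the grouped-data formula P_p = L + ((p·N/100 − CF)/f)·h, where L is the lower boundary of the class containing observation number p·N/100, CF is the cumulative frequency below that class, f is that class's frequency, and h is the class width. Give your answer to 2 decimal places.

N = 29; target position k = 40/100 · 29 = 11.6.
Cumulative frequencies: 12, 15, 26, 29.
Observation 11.6 falls in the class 0 – <50.
L = 0, CF = 0, f = 12, h = 50.
P40 = 0 + ((11.6 − 0)/12)·50 = 0 + 48.3333 = 48.3333.

48.33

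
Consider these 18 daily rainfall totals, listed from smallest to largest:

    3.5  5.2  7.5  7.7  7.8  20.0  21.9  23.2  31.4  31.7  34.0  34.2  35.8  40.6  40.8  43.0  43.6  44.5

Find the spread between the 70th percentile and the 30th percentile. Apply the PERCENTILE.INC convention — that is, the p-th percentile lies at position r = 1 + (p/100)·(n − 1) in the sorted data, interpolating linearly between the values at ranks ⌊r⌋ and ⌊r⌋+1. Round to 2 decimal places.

n = 18.
P30: r = 6.1; ranks 6–7 are 20.0, 21.9; interpolating gives 20.19.
P70: r = 12.9; ranks 12–13 are 34.2, 35.8; interpolating gives 35.64.
Difference: 35.64 − 20.19 = 15.45.

15.45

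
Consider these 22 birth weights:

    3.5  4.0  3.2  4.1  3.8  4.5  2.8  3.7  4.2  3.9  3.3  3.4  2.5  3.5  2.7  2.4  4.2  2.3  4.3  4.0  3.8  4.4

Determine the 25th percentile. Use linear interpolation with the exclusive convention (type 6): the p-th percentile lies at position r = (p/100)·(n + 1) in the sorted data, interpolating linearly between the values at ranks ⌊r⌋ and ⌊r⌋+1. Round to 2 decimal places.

Sorted: 2.3, 2.4, 2.5, 2.7, 2.8, 3.2, 3.3, 3.4, 3.5, 3.5, 3.7, 3.8, 3.8, 3.9, 4.0, 4.0, 4.1, 4.2, 4.2, 4.3, 4.4, 4.5.
n = 22.
r = (25/100)·(22 + 1) = 5.75.
Rank 5 is 2.8 and rank 6 is 3.2.
Interpolate: 2.8 + 0.75·(3.2 − 2.8) = 2.8 + 0.75·0.4 = 3.1.

3.10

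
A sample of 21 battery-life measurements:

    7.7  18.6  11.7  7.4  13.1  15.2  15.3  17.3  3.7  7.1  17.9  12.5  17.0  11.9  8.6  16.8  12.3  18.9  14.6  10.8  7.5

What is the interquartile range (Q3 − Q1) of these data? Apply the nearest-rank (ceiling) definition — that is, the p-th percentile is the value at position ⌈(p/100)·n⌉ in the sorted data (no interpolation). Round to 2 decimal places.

Sorted: 3.7, 7.1, 7.4, 7.5, 7.7, 8.6, 10.8, 11.7, 11.9, 12.3, 12.5, 13.1, 14.6, 15.2, 15.3, 16.8, 17.0, 17.3, 17.9, 18.6, 18.9.
n = 21.
P25: rank ⌈25/100·21⌉ = 6 → 8.6.
P75: rank ⌈75/100·21⌉ = 16 → 16.8.
Difference: 16.8 − 8.6 = 8.2.

8.20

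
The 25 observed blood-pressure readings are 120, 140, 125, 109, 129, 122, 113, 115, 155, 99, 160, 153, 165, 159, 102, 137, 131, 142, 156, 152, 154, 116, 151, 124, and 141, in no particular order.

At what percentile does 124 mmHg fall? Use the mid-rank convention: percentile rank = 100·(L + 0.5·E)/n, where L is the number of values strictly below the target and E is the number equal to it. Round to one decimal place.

Sorted: 99, 102, 109, 113, 115, 116, 120, 122, 124, 125, 129, 131, 137, 140, 141, 142, 151, 152, 153, 154, 155, 156, 159, 160, 165.
Count below 124: L = 8; count equal: E = 1; n = 25.
Percentile rank = 100·(8 + 0.5·1)/25 = 100·8.5/25 = 34.

34.0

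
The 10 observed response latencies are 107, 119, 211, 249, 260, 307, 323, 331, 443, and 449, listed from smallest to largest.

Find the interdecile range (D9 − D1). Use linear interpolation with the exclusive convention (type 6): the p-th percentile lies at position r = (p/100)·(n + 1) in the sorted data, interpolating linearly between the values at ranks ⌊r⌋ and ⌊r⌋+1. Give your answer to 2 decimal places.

n = 10.
P10: r = 1.1; ranks 1–2 are 107, 119; interpolating gives 108.2.
P90: r = 9.9; ranks 9–10 are 443, 449; interpolating gives 448.4.
Difference: 448.4 − 108.2 = 340.2.

340.20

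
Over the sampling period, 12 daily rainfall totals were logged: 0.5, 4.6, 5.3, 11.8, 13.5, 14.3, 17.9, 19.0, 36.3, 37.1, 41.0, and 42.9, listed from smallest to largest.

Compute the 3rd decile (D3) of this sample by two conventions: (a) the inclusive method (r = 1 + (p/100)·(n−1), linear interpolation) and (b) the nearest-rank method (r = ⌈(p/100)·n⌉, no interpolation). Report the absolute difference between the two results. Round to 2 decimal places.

n = 12.
(a) r = 4.3; between ranks 4 (11.8) and 5 (13.5): 12.31.
(b) the nearest-rank method: rank 4 → 11.8.
|12.31 − 11.8| = 0.51.

0.51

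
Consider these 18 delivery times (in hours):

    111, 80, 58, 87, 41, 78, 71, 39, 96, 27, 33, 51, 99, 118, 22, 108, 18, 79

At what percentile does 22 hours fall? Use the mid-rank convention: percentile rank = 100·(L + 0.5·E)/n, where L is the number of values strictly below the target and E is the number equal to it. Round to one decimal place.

8.3

Sorted: 18, 22, 27, 33, 39, 41, 51, 58, 71, 78, 79, 80, 87, 96, 99, 108, 111, 118.
Count below 22: L = 1; count equal: E = 1; n = 18.
Percentile rank = 100·(1 + 0.5·1)/18 = 100·1.5/18 = 8.333.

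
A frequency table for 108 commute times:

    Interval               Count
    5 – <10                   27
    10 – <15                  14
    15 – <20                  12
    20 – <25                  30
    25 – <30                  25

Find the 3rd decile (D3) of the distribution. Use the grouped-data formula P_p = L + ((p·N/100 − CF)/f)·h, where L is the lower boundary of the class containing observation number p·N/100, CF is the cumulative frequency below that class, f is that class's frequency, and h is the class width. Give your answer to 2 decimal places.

11.93

N = 108; target position k = 30/100 · 108 = 32.4.
Cumulative frequencies: 27, 41, 53, 83, 108.
Observation 32.4 falls in the class 10 – <15.
L = 10, CF = 27, f = 14, h = 5.
P30 = 10 + ((32.4 − 27)/14)·5 = 10 + 1.92857 = 11.9286.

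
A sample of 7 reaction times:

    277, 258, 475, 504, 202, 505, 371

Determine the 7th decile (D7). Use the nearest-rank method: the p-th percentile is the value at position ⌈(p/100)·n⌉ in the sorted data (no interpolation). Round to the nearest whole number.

Sorted: 202, 258, 277, 371, 475, 504, 505.
n = 7.
Position = ⌈70/100 · 7⌉ = ⌈4.9⌉ = 5.
The value at rank 5 is 475.

475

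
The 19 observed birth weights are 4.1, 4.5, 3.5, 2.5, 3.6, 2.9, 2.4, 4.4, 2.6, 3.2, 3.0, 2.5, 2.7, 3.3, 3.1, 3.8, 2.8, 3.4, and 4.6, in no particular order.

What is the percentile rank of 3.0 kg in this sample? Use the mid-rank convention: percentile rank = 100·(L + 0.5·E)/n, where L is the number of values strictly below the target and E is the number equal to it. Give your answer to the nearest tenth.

Sorted: 2.4, 2.5, 2.5, 2.6, 2.7, 2.8, 2.9, 3.0, 3.1, 3.2, 3.3, 3.4, 3.5, 3.6, 3.8, 4.1, 4.4, 4.5, 4.6.
Count below 3.0: L = 7; count equal: E = 1; n = 19.
Percentile rank = 100·(7 + 0.5·1)/19 = 100·7.5/19 = 39.47.

39.5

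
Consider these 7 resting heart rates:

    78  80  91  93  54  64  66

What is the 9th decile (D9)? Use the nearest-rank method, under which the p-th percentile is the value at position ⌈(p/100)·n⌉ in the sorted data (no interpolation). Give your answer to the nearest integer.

Sorted: 54, 64, 66, 78, 80, 91, 93.
n = 7.
Position = ⌈90/100 · 7⌉ = ⌈6.3⌉ = 7.
The value at rank 7 is 93.

93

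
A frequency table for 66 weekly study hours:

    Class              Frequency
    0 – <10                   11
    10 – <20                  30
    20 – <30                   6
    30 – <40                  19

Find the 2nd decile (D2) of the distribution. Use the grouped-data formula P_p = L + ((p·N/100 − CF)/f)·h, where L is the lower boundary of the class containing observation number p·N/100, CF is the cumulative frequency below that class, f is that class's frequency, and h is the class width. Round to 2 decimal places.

N = 66; target position k = 20/100 · 66 = 13.2.
Cumulative frequencies: 11, 41, 47, 66.
Observation 13.2 falls in the class 10 – <20.
L = 10, CF = 11, f = 30, h = 10.
P20 = 10 + ((13.2 − 11)/30)·10 = 10 + 0.733333 = 10.7333.

10.73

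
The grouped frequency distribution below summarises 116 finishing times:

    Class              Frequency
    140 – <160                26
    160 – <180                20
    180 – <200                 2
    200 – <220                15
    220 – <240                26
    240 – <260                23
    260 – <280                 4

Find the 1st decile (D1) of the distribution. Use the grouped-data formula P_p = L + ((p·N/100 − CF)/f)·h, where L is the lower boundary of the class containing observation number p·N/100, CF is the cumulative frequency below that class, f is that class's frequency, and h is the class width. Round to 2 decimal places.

148.92

N = 116; target position k = 10/100 · 116 = 11.6.
Cumulative frequencies: 26, 46, 48, 63, 89, 112, 116.
Observation 11.6 falls in the class 140 – <160.
L = 140, CF = 0, f = 26, h = 20.
P10 = 140 + ((11.6 − 0)/26)·20 = 140 + 8.92308 = 148.923.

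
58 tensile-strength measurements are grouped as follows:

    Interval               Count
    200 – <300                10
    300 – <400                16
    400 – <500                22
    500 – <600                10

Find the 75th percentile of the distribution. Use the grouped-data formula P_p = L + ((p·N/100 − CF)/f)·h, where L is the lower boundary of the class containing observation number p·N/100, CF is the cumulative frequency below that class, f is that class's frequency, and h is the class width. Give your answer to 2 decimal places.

479.55

N = 58; target position k = 75/100 · 58 = 43.5.
Cumulative frequencies: 10, 26, 48, 58.
Observation 43.5 falls in the class 400 – <500.
L = 400, CF = 26, f = 22, h = 100.
P75 = 400 + ((43.5 − 26)/22)·100 = 400 + 79.5455 = 479.545.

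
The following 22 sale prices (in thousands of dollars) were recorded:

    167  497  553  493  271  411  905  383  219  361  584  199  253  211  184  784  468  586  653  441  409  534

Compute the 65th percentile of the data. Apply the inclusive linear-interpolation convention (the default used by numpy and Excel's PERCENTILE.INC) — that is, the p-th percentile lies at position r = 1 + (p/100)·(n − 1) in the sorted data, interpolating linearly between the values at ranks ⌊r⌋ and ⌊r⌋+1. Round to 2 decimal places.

495.60

Sorted: 167, 184, 199, 211, 219, 253, 271, 361, 383, 409, 411, 441, 468, 493, 497, 534, 553, 584, 586, 653, 784, 905.
n = 22.
r = 1 + (65/100)·(22 − 1) = 1 + 13.65 = 14.65.
Rank 14 is 493 and rank 15 is 497.
Interpolate: 493 + 0.65·(497 − 493) = 493 + 0.65·4 = 495.6.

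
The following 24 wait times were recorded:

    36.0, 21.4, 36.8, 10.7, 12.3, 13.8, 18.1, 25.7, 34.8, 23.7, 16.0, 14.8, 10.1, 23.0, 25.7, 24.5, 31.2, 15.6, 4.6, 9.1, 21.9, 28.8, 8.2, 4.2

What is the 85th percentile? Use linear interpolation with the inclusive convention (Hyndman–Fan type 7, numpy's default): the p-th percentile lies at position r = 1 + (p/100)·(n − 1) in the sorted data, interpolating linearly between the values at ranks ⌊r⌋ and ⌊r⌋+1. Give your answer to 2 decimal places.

30.12

Sorted: 4.2, 4.6, 8.2, 9.1, 10.1, 10.7, 12.3, 13.8, 14.8, 15.6, 16.0, 18.1, 21.4, 21.9, 23.0, 23.7, 24.5, 25.7, 25.7, 28.8, 31.2, 34.8, 36.0, 36.8.
n = 24.
r = 1 + (85/100)·(24 − 1) = 1 + 19.55 = 20.55.
Rank 20 is 28.8 and rank 21 is 31.2.
Interpolate: 28.8 + 0.55·(31.2 − 28.8) = 28.8 + 0.55·2.4 = 30.12.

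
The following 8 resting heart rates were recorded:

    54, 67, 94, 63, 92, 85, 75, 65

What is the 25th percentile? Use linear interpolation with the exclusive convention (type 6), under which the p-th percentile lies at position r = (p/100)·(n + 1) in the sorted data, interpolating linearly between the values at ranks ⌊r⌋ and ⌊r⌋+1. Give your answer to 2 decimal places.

63.50

Sorted: 54, 63, 65, 67, 75, 85, 92, 94.
n = 8.
r = (25/100)·(8 + 1) = 2.25.
Rank 2 is 63 and rank 3 is 65.
Interpolate: 63 + 0.25·(65 − 63) = 63 + 0.25·2 = 63.5.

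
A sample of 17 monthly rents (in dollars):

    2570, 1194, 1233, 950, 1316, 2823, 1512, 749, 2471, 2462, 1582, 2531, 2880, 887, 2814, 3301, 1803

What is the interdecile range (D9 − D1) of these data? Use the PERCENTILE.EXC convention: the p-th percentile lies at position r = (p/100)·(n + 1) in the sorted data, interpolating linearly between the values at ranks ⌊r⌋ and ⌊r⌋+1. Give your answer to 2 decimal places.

2104.80

Sorted: 749, 887, 950, 1194, 1233, 1316, 1512, 1582, 1803, 2462, 2471, 2531, 2570, 2814, 2823, 2880, 3301.
n = 17.
P10: r = 1.8; ranks 1–2 are 749, 887; interpolating gives 859.4.
P90: r = 16.2; ranks 16–17 are 2880, 3301; interpolating gives 2964.2.
Difference: 2964.2 − 859.4 = 2104.8.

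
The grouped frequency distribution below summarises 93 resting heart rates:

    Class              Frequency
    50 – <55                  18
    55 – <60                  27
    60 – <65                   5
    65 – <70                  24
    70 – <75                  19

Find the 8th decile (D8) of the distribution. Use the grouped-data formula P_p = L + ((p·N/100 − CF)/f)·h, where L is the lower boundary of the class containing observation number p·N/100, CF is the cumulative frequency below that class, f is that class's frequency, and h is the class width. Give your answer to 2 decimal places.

N = 93; target position k = 80/100 · 93 = 74.4.
Cumulative frequencies: 18, 45, 50, 74, 93.
Observation 74.4 falls in the class 70 – <75.
L = 70, CF = 74, f = 19, h = 5.
P80 = 70 + ((74.4 − 74)/19)·5 = 70 + 0.105263 = 70.1053.

70.11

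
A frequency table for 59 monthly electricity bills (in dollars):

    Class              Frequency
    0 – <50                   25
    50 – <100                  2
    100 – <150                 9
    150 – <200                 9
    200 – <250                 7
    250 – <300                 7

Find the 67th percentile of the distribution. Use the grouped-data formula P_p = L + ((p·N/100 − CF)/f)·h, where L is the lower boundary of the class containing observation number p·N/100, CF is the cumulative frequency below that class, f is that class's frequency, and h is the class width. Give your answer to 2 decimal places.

169.61

N = 59; target position k = 67/100 · 59 = 39.53.
Cumulative frequencies: 25, 27, 36, 45, 52, 59.
Observation 39.53 falls in the class 150 – <200.
L = 150, CF = 36, f = 9, h = 50.
P67 = 150 + ((39.53 − 36)/9)·50 = 150 + 19.6111 = 169.611.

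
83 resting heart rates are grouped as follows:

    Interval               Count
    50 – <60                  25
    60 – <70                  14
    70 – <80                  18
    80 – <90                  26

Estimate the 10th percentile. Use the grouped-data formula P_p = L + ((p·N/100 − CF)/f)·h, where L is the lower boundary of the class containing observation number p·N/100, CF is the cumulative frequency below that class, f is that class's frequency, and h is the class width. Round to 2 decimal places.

53.32

N = 83; target position k = 10/100 · 83 = 8.3.
Cumulative frequencies: 25, 39, 57, 83.
Observation 8.3 falls in the class 50 – <60.
L = 50, CF = 0, f = 25, h = 10.
P10 = 50 + ((8.3 − 0)/25)·10 = 50 + 3.32 = 53.32.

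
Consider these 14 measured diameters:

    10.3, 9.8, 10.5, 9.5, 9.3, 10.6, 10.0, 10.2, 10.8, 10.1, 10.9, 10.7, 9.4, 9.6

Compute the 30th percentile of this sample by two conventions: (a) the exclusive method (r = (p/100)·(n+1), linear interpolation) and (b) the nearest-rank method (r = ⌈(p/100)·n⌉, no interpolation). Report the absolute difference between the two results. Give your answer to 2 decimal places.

0.10

Sorted: 9.3, 9.4, 9.5, 9.6, 9.8, 10.0, 10.1, 10.2, 10.3, 10.5, 10.6, 10.7, 10.8, 10.9.
n = 14.
(a) r = 4.5; between ranks 4 (9.6) and 5 (9.8): 9.7.
(b) the nearest-rank method: rank 5 → 9.8.
|9.7 − 9.8| = 0.1.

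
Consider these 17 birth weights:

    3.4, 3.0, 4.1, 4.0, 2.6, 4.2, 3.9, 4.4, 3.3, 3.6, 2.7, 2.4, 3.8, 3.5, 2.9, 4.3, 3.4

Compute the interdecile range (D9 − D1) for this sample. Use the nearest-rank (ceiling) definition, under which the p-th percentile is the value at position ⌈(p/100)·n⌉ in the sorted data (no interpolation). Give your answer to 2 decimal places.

Sorted: 2.4, 2.6, 2.7, 2.9, 3.0, 3.3, 3.4, 3.4, 3.5, 3.6, 3.8, 3.9, 4.0, 4.1, 4.2, 4.3, 4.4.
n = 17.
P10: rank ⌈10/100·17⌉ = 2 → 2.6.
P90: rank ⌈90/100·17⌉ = 16 → 4.3.
Difference: 4.3 − 2.6 = 1.7.

1.70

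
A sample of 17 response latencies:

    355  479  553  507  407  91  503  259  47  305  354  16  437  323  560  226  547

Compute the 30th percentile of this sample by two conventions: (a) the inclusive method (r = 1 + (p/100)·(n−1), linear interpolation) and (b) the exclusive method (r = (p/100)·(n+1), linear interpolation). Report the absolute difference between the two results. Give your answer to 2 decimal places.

18.40

Sorted: 16, 47, 91, 226, 259, 305, 323, 354, 355, 407, 437, 479, 503, 507, 547, 553, 560.
n = 17.
(a) r = 5.8; between ranks 5 (259) and 6 (305): 295.8.
(b) r = 5.4; between ranks 5 (259) and 6 (305): 277.4.
|295.8 − 277.4| = 18.4.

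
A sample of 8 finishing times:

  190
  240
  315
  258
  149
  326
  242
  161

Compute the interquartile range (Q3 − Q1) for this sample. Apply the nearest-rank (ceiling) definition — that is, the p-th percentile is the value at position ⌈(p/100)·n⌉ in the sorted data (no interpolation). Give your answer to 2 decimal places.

97.00

Sorted: 149, 161, 190, 240, 242, 258, 315, 326.
n = 8.
P25: rank ⌈25/100·8⌉ = 2 → 161.
P75: rank ⌈75/100·8⌉ = 6 → 258.
Difference: 258 − 161 = 97.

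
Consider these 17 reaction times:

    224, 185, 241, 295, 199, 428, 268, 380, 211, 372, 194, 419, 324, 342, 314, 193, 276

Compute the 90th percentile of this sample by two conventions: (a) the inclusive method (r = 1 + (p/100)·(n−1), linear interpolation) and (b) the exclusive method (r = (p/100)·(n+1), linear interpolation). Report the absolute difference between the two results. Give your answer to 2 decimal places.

25.20

Sorted: 185, 193, 194, 199, 211, 224, 241, 268, 276, 295, 314, 324, 342, 372, 380, 419, 428.
n = 17.
(a) r = 15.4; between ranks 15 (380) and 16 (419): 395.6.
(b) r = 16.2; between ranks 16 (419) and 17 (428): 420.8.
|395.6 − 420.8| = 25.2.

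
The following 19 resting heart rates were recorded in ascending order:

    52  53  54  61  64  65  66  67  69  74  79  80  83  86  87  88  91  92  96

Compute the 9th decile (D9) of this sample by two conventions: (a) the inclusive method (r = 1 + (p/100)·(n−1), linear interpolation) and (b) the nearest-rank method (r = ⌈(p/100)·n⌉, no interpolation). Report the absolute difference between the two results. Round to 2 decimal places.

0.80

n = 19.
(a) r = 17.2; between ranks 17 (91) and 18 (92): 91.2.
(b) the nearest-rank method: rank 18 → 92.
|91.2 − 92| = 0.8.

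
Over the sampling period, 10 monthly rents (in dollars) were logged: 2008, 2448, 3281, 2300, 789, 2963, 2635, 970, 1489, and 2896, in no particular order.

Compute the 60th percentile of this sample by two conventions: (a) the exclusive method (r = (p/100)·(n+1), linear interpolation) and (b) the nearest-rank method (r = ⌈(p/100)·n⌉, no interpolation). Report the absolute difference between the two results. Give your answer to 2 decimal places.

Sorted: 789, 970, 1489, 2008, 2300, 2448, 2635, 2896, 2963, 3281.
n = 10.
(a) r = 6.6; between ranks 6 (2448) and 7 (2635): 2560.2.
(b) the nearest-rank method: rank 6 → 2448.
|2560.2 − 2448| = 112.2.

112.20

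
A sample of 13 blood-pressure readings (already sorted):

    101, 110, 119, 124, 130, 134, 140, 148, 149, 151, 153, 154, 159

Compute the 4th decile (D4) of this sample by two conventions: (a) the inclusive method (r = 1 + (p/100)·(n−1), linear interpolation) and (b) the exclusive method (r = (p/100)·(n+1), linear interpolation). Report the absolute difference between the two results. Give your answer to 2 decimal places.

n = 13.
(a) r = 5.8; between ranks 5 (130) and 6 (134): 133.2.
(b) r = 5.6; between ranks 5 (130) and 6 (134): 132.4.
|133.2 − 132.4| = 0.8.

0.80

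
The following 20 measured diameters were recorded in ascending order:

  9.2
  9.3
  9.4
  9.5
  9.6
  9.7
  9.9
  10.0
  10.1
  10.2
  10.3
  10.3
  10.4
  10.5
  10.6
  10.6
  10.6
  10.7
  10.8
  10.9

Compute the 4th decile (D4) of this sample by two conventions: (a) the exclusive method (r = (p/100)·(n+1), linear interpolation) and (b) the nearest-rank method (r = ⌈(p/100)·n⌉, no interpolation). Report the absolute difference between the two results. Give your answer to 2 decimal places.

0.04

n = 20.
(a) r = 8.4; between ranks 8 (10.0) and 9 (10.1): 10.04.
(b) the nearest-rank method: rank 8 → 10.
|10.04 − 10| = 0.04.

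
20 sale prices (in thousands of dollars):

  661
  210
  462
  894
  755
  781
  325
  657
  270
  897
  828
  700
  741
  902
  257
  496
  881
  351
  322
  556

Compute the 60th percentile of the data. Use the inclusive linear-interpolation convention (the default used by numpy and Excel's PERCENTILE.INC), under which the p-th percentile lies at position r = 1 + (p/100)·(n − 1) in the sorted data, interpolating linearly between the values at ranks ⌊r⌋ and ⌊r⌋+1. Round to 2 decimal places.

716.40

Sorted: 210, 257, 270, 322, 325, 351, 462, 496, 556, 657, 661, 700, 741, 755, 781, 828, 881, 894, 897, 902.
n = 20.
r = 1 + (60/100)·(20 − 1) = 1 + 11.4 = 12.4.
Rank 12 is 700 and rank 13 is 741.
Interpolate: 700 + 0.4·(741 − 700) = 700 + 0.4·41 = 716.4.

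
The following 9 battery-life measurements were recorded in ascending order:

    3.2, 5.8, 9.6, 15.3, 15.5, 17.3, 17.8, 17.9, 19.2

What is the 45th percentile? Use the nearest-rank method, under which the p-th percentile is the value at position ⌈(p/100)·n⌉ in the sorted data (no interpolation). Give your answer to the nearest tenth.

15.5

n = 9.
Position = ⌈45/100 · 9⌉ = ⌈4.05⌉ = 5.
The value at rank 5 is 15.5.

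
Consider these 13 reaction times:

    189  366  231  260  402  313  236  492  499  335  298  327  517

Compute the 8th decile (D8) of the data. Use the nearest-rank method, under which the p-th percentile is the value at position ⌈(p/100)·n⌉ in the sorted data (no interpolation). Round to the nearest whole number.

492

Sorted: 189, 231, 236, 260, 298, 313, 327, 335, 366, 402, 492, 499, 517.
n = 13.
Position = ⌈80/100 · 13⌉ = ⌈10.4⌉ = 11.
The value at rank 11 is 492.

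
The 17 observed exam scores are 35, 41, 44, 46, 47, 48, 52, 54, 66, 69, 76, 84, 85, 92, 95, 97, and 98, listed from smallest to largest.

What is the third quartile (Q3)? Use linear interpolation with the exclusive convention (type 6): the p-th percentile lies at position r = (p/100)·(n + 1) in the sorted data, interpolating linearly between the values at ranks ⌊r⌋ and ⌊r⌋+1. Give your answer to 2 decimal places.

88.50

n = 17.
r = (75/100)·(17 + 1) = 13.5.
Rank 13 is 85 and rank 14 is 92.
Interpolate: 85 + 0.5·(92 − 85) = 85 + 0.5·7 = 88.5.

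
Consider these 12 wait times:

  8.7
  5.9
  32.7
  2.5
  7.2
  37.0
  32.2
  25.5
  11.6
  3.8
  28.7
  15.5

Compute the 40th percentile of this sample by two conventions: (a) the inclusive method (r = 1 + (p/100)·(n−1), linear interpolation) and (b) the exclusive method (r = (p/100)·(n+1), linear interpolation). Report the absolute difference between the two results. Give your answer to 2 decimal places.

Sorted: 2.5, 3.8, 5.9, 7.2, 8.7, 11.6, 15.5, 25.5, 28.7, 32.2, 32.7, 37.0.
n = 12.
(a) r = 5.4; between ranks 5 (8.7) and 6 (11.6): 9.86.
(b) r = 5.2; between ranks 5 (8.7) and 6 (11.6): 9.28.
|9.86 − 9.28| = 0.58.

0.58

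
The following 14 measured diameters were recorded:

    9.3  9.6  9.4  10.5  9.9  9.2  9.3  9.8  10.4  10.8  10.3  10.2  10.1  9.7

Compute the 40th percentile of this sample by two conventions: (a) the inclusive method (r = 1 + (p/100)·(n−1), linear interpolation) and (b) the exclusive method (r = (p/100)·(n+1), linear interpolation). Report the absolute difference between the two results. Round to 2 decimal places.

Sorted: 9.2, 9.3, 9.3, 9.4, 9.6, 9.7, 9.8, 9.9, 10.1, 10.2, 10.3, 10.4, 10.5, 10.8.
n = 14.
(a) r = 6.2; between ranks 6 (9.7) and 7 (9.8): 9.72.
(b) r = 6 → value at rank 6 = 9.7.
|9.72 − 9.7| = 0.02.

0.02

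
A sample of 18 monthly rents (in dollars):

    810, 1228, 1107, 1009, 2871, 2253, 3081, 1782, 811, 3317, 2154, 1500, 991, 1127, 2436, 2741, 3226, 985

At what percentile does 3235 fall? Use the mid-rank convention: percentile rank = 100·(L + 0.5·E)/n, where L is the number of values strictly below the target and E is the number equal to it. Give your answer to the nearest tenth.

94.4

Sorted: 810, 811, 985, 991, 1009, 1107, 1127, 1228, 1500, 1782, 2154, 2253, 2436, 2741, 2871, 3081, 3226, 3317.
Count below 3235: L = 17; count equal: E = 0; n = 18.
Percentile rank = 100·(17 + 0.5·0)/18 = 100·17/18 = 94.44.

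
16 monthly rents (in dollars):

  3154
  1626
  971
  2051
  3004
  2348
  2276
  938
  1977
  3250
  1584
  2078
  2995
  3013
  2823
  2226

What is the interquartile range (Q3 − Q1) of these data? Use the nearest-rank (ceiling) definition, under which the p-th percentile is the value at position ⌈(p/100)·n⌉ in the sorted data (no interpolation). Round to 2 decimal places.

Sorted: 938, 971, 1584, 1626, 1977, 2051, 2078, 2226, 2276, 2348, 2823, 2995, 3004, 3013, 3154, 3250.
n = 16.
P25: rank ⌈25/100·16⌉ = 4 → 1626.
P75: rank ⌈75/100·16⌉ = 12 → 2995.
Difference: 2995 − 1626 = 1369.

1369.00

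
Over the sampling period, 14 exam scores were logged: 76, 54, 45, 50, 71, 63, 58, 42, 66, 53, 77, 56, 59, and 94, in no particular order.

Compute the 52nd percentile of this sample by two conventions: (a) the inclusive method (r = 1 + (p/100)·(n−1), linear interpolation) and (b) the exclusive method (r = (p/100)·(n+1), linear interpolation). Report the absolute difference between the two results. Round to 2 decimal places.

Sorted: 42, 45, 50, 53, 54, 56, 58, 59, 63, 66, 71, 76, 77, 94.
n = 14.
(a) r = 7.76; between ranks 7 (58) and 8 (59): 58.76.
(b) r = 7.8; between ranks 7 (58) and 8 (59): 58.8.
|58.76 − 58.8| = 0.04.

0.04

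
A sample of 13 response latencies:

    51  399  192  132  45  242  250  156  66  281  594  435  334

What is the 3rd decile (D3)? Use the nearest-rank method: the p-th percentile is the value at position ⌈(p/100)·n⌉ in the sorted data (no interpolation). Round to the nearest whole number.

Sorted: 45, 51, 66, 132, 156, 192, 242, 250, 281, 334, 399, 435, 594.
n = 13.
Position = ⌈30/100 · 13⌉ = ⌈3.9⌉ = 4.
The value at rank 4 is 132.

132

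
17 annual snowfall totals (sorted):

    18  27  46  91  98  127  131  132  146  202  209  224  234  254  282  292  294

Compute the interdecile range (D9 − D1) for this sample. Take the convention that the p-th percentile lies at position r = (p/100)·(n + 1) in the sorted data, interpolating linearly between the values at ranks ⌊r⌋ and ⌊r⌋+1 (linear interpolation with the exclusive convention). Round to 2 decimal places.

267.20

n = 17.
P10: r = 1.8; ranks 1–2 are 18, 27; interpolating gives 25.2.
P90: r = 16.2; ranks 16–17 are 292, 294; interpolating gives 292.4.
Difference: 292.4 − 25.2 = 267.2.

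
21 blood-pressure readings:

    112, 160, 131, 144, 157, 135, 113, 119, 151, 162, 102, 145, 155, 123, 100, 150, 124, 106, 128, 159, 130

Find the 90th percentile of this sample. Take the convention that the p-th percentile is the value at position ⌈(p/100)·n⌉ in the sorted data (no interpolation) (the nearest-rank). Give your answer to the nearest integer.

159

Sorted: 100, 102, 106, 112, 113, 119, 123, 124, 128, 130, 131, 135, 144, 145, 150, 151, 155, 157, 159, 160, 162.
n = 21.
Position = ⌈90/100 · 21⌉ = ⌈18.9⌉ = 19.
The value at rank 19 is 159.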